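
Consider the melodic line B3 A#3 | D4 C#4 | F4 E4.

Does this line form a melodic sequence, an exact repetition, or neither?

sequence

Each 2-note cell is the previous one transposed up a 3rd.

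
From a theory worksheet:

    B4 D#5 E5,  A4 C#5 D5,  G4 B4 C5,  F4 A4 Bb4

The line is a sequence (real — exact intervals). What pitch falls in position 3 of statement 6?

Gb4

Grouping in 3s, the 3rd note of each cell is E5, D5, C5, Bb4.
Extending down a 2nd: Ab4 → Gb4.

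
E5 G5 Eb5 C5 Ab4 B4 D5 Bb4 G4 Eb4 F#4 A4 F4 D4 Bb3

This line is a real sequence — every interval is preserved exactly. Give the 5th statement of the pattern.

The 5-note cells begin on E5, B4, F#4 — each down a 4th from the last.
Carrying on: C#4 → G#3.
Statement 5 starts on G#3 and keeps the same exact contour: G#3 B3 G3 E3 C3.

G#3 B3 G3 E3 C3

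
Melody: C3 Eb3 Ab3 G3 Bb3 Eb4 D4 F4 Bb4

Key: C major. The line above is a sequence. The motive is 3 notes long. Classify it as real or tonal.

Each cell has the same semitone pattern (3, 5) — intervals are preserved exactly.
And Eb3 lies outside C major, so the sequence is real rather than tonal.

real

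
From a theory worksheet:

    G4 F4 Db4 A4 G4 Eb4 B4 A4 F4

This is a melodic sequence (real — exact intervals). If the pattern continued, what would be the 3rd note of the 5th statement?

A4

Grouping in 3s, the 3rd note of each cell is Db4, Eb4, F4.
Each moves up a 2nd. Continuing: G4 → A4.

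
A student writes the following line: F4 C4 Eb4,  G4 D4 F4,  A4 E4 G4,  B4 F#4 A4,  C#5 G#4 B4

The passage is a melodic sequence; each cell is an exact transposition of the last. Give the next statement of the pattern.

With a 3-note motive the entries are F4, G4, A4, B4, C#5, each up a 2nd from the previous.
From D#5 the exact shape gives D#5 A#4 C#5.

D#5 A#4 C#5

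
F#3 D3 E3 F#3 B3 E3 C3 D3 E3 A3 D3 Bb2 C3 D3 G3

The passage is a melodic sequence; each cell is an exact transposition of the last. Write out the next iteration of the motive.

Unit = 5 notes; the statements start on F#3, E3, D3, moving down a 2nd each time.
So cell 4 is C3 Ab2 Bb2 C3 F3.

C3 Ab2 Bb2 C3 F3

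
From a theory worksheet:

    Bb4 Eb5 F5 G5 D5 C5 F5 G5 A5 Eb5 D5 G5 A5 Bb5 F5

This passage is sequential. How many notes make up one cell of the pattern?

Try groups of 5 (3 cells in 15 notes):
Bb4 Eb5 F5 G5 D5 | C5 F5 G5 A5 Eb5 | D5 G5 A5 Bb5 F5
Each cell is the previous one up a 2nd — so the unit is 5 notes.

5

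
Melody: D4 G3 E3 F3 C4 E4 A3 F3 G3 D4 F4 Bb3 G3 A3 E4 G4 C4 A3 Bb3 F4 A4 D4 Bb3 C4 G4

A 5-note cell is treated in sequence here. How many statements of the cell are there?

5

25 notes in groups of 5 gives 25/5 = 5 statements.
Starts: D4, E4, F4, G4, A4 — each up a 2nd.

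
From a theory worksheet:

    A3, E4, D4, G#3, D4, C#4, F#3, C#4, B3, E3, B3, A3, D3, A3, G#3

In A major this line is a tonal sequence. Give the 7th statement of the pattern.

With a 3-note motive the entries are A3, G#3, F#3, E3, D3, each down a 2nd from the previous.
Extending down a 2nd: C#3 → B2.
From B2 the diatonic shape gives B2 F#3 E3.

B2 F#3 E3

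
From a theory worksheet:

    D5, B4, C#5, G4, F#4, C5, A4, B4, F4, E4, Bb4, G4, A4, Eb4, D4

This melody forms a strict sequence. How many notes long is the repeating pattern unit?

5

15 notes total. Splitting into 3 groups of 5:
D5 B4 C#5 G4 F#4 | C5 A4 B4 F4 E4 | Bb4 G4 A4 Eb4 D4
That's a consistent down a 2nd shift per cell, and no other grouping gives one.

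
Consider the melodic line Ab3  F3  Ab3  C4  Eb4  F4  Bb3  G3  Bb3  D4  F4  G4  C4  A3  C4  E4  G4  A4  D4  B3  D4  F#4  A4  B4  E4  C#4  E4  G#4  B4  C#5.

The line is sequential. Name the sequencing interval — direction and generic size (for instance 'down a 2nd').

With a 6-note motive the entries are Ab3, Bb3, C4, D4, E4, each up a 2nd from the previous.
From Ab3 to Bb3: up a 2nd.

up a 2nd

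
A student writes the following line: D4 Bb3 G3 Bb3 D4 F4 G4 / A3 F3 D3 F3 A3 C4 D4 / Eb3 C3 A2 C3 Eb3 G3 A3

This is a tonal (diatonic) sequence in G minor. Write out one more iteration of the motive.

Bb2 G2 Eb2 G2 Bb2 D3 Eb3

The 7-note cells begin on D4, A3, Eb3 — each down a 4th from the last.
So cell 4 is Bb2 G2 Eb2 G2 Bb2 D3 Eb3.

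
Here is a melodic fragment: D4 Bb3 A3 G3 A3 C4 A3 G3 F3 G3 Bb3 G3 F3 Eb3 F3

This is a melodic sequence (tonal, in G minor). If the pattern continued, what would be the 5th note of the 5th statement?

Grouping in 5s, the 5th note of each cell is A3, G3, F3.
Extending down a 2nd: Eb3 → D3.

D3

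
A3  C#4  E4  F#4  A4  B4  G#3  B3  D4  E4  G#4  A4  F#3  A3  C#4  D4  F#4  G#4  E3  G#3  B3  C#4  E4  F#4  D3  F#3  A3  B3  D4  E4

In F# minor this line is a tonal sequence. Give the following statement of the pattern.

The 6-note cells begin on A3, G#3, F#3, E3, D3 — each down a 2nd from the last.
Statement 6 starts on C#3 and keeps the same diatonic contour: C#3 E3 G#3 A3 C#4 D4.

C#3 E3 G#3 A3 C#4 D4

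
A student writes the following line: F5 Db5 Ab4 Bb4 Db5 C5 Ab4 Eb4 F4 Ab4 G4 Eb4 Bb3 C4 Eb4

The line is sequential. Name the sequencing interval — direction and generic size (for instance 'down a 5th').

down a 4th

With a 5-note motive the entries are F5, C5, G4, each down a 4th from the previous.
From F5 to C5: down a 4th.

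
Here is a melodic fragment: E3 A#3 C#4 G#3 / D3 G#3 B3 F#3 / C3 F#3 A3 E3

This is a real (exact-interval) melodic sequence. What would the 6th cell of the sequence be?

Gb2 C3 Eb3 Bb2

The 4-note cells begin on E3, D3, C3 — each down a 2nd from the last.
Continuing the starts: Bb2 → Ab2 → Gb2.
Statement 6 starts on Gb2 and keeps the same exact contour: Gb2 C3 Eb3 Bb2.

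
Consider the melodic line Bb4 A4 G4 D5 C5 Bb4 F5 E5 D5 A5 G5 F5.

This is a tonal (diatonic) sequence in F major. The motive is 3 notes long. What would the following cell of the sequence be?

C6 Bb5 A5

With a 3-note motive the entries are Bb4, D5, F5, A5, each up a 3rd from the previous.
Statement 5 starts on C6 and keeps the same diatonic contour: C6 Bb5 A5.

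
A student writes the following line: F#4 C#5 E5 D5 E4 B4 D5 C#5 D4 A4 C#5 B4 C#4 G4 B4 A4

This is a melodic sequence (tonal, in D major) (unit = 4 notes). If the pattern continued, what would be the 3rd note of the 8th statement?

E4

With 4-note cells, note 3 of each statement runs E5, D5, C#5, B4.
Each moves down a 2nd. Continuing: A4 → G4 → F#4 → E4.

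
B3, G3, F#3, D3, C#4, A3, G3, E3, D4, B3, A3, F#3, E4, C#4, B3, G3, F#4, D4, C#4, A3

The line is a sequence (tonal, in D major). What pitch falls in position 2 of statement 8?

G4

Grouping in 4s, the 2nd note of each cell is G3, A3, B3, C#4, D4.
Carrying that up a 2nd forward: E4 → F#4 → G4.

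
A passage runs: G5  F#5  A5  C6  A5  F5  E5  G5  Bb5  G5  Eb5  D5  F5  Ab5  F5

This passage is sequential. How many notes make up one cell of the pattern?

15 notes total. Splitting into 3 groups of 5:
G5 F#5 A5 C6 A5 | F5 E5 G5 Bb5 G5 | Eb5 D5 F5 Ab5 F5
Each cell is the previous one down a 2nd — so the unit is 5 notes.

5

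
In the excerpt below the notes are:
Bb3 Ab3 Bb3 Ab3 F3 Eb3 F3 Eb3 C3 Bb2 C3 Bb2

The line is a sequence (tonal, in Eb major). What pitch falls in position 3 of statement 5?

D2

With 4-note cells, note 3 of each statement runs Bb3, F3, C3.
Extending down a 4th: G2 → D2.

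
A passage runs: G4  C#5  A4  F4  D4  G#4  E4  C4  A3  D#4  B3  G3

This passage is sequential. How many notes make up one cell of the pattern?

Try groups of 4 (3 cells in 12 notes):
G4 C#5 A4 F4 | D4 G#4 E4 C4 | A3 D#4 B3 G3
Every group is a transposition down a 4th of the one before; no shorter unit works.

4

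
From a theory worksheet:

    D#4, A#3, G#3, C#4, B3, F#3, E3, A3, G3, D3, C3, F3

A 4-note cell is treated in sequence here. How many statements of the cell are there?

3

12 notes in groups of 4 gives 12/4 = 3 statements.
Starts: D#4, B3, G3 — each down a 3rd.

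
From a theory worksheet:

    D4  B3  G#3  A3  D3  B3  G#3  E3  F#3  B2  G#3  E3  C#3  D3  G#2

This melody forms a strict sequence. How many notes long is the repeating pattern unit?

15 notes total. Splitting into 3 groups of 5:
D4 B3 G#3 A3 D3 | B3 G#3 E3 F#3 B2 | G#3 E3 C#3 D3 G#2
Every group is a transposition down a 3rd of the one before; no shorter unit works.

5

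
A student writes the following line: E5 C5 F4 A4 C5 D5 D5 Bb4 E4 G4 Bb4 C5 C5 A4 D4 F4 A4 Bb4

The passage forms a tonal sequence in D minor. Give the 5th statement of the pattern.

A4 F4 Bb3 D4 F4 G4

Taking 6-note groups, the heads are E5, D5, C5: the pattern moves down a 2nd.
Extending down a 2nd: Bb4 → A4.
From A4 the diatonic shape gives A4 F4 Bb3 D4 F4 G4.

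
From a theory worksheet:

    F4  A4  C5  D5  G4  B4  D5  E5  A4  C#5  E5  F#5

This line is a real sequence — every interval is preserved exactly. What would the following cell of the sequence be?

Taking 4-note groups, the heads are F4, G4, A4: the pattern moves up a 2nd.
Statement 4 starts on B4 and keeps the same exact contour: B4 D#5 F#5 G#5.

B4 D#5 F#5 G#5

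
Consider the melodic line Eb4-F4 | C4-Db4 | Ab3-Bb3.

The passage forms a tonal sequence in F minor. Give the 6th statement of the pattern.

Bb2 C3

Unit = 2 notes; the statements start on Eb4, C4, Ab3, moving down a 3rd each time.
Continuing the starts: F3 → Db3 → Bb2.
So cell 6 is Bb2 C3.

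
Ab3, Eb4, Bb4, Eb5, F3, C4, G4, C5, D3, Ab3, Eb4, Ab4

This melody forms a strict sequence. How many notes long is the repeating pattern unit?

4

12 notes total. Splitting into 3 groups of 4:
Ab3 Eb4 Bb4 Eb5 | F3 C4 G4 C5 | D3 Ab3 Eb4 Ab4
Each cell is the previous one down a 3rd — so the unit is 4 notes.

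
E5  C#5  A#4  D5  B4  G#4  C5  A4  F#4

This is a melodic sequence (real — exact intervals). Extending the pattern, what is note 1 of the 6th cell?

Gb4

The unit is 3 notes. Position-1 pitches of the 3 shown cells: E5, D5, C5.
Each moves down a 2nd. Continuing: Bb4 → Ab4 → Gb4.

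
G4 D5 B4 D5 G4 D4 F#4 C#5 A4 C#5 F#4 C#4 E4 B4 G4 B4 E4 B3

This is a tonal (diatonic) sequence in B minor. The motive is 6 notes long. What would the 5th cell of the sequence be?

C#4 G4 E4 G4 C#4 G3

Unit = 6 notes; the statements start on G4, F#4, E4, moving down a 2nd each time.
Extending down a 2nd: D4 → C#4.
From C#4 the diatonic shape gives C#4 G4 E4 G4 C#4 G3.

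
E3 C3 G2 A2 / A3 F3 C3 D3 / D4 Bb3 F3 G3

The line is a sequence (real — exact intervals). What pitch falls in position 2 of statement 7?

Gb5

The unit is 4 notes. Position-2 pitches of the 3 shown cells: C3, F3, Bb3.
Extending up a 4th: Eb4 → Ab4 → Db5 → Gb5.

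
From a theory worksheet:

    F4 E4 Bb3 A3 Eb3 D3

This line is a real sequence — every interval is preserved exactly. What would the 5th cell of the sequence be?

With a 2-note motive the entries are F4, Bb3, Eb3, each down a 5th from the previous.
Carrying on: Ab2 → Db2.
So cell 5 is Db2 C2.

Db2 C2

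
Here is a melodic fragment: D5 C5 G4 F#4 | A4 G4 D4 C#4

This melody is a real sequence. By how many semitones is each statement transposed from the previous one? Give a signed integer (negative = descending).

With a 4-note motive the entries are D5, A4, each down a 4th from the previous.
Counting half-steps from D5 to A4: -5.

-5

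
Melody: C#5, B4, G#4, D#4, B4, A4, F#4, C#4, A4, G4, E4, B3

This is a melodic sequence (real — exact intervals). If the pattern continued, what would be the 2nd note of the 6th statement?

The unit is 4 notes. Position-2 pitches of the 3 shown cells: B4, A4, G4.
Extending down a 2nd: F4 → Eb4 → Db4.

Db4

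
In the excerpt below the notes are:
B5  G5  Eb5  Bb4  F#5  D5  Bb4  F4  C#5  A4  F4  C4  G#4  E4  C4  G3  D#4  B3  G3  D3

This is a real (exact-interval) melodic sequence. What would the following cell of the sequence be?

A#3 F#3 D3 A2

Unit = 4 notes; the statements start on B5, F#5, C#5, G#4, D#4, moving down a 4th each time.
Statement 6 starts on A#3 and keeps the same exact contour: A#3 F#3 D3 A2.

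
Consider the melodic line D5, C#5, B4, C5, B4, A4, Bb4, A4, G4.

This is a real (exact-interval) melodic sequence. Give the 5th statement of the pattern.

With a 3-note motive the entries are D5, C5, Bb4, each down a 2nd from the previous.
Extending down a 2nd: Ab4 → Gb4.
From Gb4 the exact shape gives Gb4 F4 Eb4.

Gb4 F4 Eb4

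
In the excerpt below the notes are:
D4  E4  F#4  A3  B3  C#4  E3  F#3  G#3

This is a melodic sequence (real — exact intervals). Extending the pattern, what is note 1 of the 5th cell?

F#2

With 3-note cells, note 1 of each statement runs D4, A3, E3.
Each moves down a 4th. Continuing: B2 → F#2.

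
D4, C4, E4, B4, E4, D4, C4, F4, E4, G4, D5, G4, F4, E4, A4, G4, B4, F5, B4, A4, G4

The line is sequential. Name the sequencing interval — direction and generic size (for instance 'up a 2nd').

up a 3rd

With a 7-note motive the entries are D4, F4, A4, each up a 3rd from the previous.
From D4 to F4: up a 3rd.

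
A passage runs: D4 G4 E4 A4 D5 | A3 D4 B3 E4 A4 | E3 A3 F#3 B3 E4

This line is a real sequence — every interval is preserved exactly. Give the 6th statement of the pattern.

C#2 F#2 D#2 G#2 C#3

Unit = 5 notes; the statements start on D4, A3, E3, moving down a 4th each time.
Extending down a 4th: B2 → F#2 → C#2.
From C#2 the exact shape gives C#2 F#2 D#2 G#2 C#3.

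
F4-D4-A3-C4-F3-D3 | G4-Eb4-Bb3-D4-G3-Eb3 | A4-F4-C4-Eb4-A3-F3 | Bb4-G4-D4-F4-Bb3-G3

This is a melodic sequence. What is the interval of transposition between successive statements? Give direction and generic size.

up a 2nd

Unit = 6 notes; the statements start on F4, G4, A4, Bb4, moving up a 2nd each time.
F4 to G4 is up a 2nd.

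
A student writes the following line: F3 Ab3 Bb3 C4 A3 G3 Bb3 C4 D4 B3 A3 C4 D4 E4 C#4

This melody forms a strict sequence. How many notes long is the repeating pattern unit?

5

There are 15 notes; a 5-note unit gives 3 cells:
F3 Ab3 Bb3 C4 A3 | G3 Bb3 C4 D4 B3 | A3 C4 D4 E4 C#4
Each cell is the previous one up a 2nd — so the unit is 5 notes.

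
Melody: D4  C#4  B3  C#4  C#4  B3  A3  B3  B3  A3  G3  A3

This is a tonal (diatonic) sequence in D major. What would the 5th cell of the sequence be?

G3 F#3 E3 F#3

With a 4-note motive the entries are D4, C#4, B3, each down a 2nd from the previous.
Carrying on: A3 → G3.
So cell 5 is G3 F#3 E3 F#3.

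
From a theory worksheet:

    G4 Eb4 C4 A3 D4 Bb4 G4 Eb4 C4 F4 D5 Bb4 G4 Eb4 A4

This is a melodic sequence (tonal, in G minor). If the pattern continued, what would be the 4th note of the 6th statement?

D5

Grouping in 5s, the 4th note of each cell is A3, C4, Eb4.
Extending up a 3rd: G4 → Bb4 → D5.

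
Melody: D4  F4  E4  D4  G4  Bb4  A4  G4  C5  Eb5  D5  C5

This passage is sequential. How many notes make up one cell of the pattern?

12 notes total. Splitting into 3 groups of 4:
D4 F4 E4 D4 | G4 Bb4 A4 G4 | C5 Eb5 D5 C5
Each cell is the previous one up a 4th — so the unit is 4 notes.

4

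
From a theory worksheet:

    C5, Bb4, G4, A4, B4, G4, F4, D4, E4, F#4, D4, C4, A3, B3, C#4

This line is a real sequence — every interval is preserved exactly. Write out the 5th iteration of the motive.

Unit = 5 notes; the statements start on C5, G4, D4, moving down a 4th each time.
Carrying on: A3 → E3.
So cell 5 is E3 D3 B2 C#3 D#3.

E3 D3 B2 C#3 D#3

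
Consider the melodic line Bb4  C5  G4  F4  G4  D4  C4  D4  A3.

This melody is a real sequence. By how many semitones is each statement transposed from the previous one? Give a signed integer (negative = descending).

Taking 3-note groups, the heads are Bb4, F4, C4: the pattern moves down a 4th.
Counting half-steps from Bb4 to F4: -5.

-5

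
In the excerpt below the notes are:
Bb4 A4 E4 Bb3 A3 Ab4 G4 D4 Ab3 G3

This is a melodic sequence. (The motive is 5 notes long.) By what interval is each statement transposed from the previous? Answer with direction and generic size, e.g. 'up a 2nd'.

With a 5-note motive the entries are Bb4, Ab4, each down a 2nd from the previous.
Bb4 to Ab4 is down a 2nd.

down a 2nd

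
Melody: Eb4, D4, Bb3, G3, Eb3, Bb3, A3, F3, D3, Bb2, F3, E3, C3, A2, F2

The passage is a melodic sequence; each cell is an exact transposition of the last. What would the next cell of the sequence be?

C3 B2 G2 E2 C2

Taking 5-note groups, the heads are Eb4, Bb3, F3: the pattern moves down a 4th.
So cell 4 is C3 B2 G2 E2 C2.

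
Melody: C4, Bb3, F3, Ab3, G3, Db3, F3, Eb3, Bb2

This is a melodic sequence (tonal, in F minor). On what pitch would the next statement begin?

Db3

Unit = 3 notes; the statements start on C4, Ab3, F3, moving down a 3rd each time.
One more step down a 3rd gives Db3.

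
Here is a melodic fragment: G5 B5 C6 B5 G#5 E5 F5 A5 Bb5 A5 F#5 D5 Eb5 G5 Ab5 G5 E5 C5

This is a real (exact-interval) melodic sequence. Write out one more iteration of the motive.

Db5 F5 Gb5 F5 D5 Bb4

Taking 6-note groups, the heads are G5, F5, Eb5: the pattern moves down a 2nd.
So cell 4 is Db5 F5 Gb5 F5 D5 Bb4.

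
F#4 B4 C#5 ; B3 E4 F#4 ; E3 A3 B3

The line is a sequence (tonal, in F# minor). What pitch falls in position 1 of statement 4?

The unit is 3 notes. Position-1 pitches of the 3 shown cells: F#4, B3, E3.
One more down a 5th gives A2.

A2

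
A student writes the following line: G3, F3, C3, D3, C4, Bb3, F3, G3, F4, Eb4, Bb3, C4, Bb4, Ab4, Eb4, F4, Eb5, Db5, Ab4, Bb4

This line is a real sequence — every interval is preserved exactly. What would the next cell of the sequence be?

Ab5 Gb5 Db5 Eb5

With a 4-note motive the entries are G3, C4, F4, Bb4, Eb5, each up a 4th from the previous.
From Ab5 the exact shape gives Ab5 Gb5 Db5 Eb5.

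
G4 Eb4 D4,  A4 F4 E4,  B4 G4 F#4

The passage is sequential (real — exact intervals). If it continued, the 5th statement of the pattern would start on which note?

D#5

Taking 3-note groups, the heads are G4, A4, B4: the pattern moves up a 2nd.
Extending the heads up a 2nd: C#5 → D#5.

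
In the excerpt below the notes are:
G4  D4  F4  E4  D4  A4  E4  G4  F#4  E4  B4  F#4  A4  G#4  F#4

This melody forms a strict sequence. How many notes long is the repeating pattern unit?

5

There are 15 notes; a 5-note unit gives 3 cells:
G4 D4 F4 E4 D4 | A4 E4 G4 F#4 E4 | B4 F#4 A4 G#4 F#4
That's a consistent up a 2nd shift per cell, and no other grouping gives one.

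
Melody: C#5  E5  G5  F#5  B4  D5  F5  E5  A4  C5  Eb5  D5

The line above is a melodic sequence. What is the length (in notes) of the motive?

4

12 notes total. Splitting into 3 groups of 4:
C#5 E5 G5 F#5 | B4 D5 F5 E5 | A4 C5 Eb5 D5
Every group is a transposition down a 2nd of the one before; no shorter unit works.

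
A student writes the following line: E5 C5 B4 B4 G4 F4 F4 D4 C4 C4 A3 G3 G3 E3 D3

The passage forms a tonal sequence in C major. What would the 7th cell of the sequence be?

A2 F2 E2

The 3-note cells begin on E5, B4, F4, C4, G3 — each down a 4th from the last.
Extending down a 4th: D3 → A2.
So cell 7 is A2 F2 E2.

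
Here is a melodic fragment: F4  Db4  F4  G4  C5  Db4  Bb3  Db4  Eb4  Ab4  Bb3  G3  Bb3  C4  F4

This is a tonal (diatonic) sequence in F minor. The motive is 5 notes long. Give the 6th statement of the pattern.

Unit = 5 notes; the statements start on F4, Db4, Bb3, moving down a 3rd each time.
Carrying on: G3 → Eb3 → C3.
Statement 6 starts on C3 and keeps the same diatonic contour: C3 Ab2 C3 Db3 G3.

C3 Ab2 C3 Db3 G3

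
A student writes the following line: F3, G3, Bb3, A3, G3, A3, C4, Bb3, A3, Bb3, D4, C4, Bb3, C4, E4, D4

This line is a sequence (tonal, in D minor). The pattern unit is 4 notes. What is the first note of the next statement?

Unit = 4 notes; the statements start on F3, G3, A3, Bb3, moving up a 2nd each time.
One more step up a 2nd gives C4.

C4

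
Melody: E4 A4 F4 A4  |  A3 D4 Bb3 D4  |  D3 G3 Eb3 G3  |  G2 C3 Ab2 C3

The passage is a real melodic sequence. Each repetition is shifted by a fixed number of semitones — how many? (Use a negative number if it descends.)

-7

Unit = 4 notes; the statements start on E4, A3, D3, G2, moving down a 5th each time.
Counting half-steps from E4 to A3: -7.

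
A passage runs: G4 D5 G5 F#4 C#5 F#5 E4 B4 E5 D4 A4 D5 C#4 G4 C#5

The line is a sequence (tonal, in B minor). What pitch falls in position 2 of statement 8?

The unit is 3 notes. Position-2 pitches of the 5 shown cells: D5, C#5, B4, A4, G4.
Carrying that down a 2nd forward: F#4 → E4 → D4.

D4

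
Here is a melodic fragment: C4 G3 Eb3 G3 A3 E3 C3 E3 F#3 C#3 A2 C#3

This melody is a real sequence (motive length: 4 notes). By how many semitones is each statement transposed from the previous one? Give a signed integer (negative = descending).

-3

With a 4-note motive the entries are C4, A3, F#3, each down a 3rd from the previous.
C4 to A3 spans -3 semitones.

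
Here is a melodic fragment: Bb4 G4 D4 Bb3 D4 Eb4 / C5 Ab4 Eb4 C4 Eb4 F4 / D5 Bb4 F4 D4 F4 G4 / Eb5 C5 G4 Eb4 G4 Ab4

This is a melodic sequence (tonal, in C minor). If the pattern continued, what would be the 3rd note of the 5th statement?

Grouping in 6s, the 3rd note of each cell is D4, Eb4, F4, G4.
Each moves up a 2nd; the next is Ab4.

Ab4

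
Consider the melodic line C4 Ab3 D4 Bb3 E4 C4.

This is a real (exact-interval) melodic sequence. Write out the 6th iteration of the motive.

A#4 F#4

Unit = 2 notes; the statements start on C4, D4, E4, moving up a 2nd each time.
Extending up a 2nd: F#4 → G#4 → A#4.
So cell 6 is A#4 F#4.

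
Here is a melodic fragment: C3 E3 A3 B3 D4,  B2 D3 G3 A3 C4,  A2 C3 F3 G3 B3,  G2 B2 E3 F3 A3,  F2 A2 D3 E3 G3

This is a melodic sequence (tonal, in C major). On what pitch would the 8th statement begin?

C2

Unit = 5 notes; the statements start on C3, B2, A2, G2, F2, moving down a 2nd each time.
Extending the heads down a 2nd: E2 → D2 → C2.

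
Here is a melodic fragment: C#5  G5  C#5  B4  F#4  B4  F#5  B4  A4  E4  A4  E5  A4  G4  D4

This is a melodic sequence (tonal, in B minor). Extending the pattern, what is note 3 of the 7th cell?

The unit is 5 notes. Position-3 pitches of the 3 shown cells: C#5, B4, A4.
Carrying that down a 2nd forward: G4 → F#4 → E4 → D4.

D4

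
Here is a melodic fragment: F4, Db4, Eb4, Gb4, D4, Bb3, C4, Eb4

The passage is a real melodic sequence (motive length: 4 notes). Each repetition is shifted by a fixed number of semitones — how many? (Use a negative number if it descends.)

With a 4-note motive the entries are F4, D4, each down a 3rd from the previous.
F4→D4 is 62 − 65 = -3 semitones.

-3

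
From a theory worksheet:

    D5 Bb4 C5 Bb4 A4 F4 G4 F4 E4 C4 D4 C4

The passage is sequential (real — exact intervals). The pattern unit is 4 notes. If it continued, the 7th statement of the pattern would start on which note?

The 4-note cells begin on D5, A4, E4 — each down a 4th from the last.
Extending the heads down a 4th: B3 → F#3 → C#3 → G#2.

G#2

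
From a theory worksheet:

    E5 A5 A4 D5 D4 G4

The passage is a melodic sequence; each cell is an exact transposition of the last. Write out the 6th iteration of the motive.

F2 Bb2

Unit = 2 notes; the statements start on E5, A4, D4, moving down a 5th each time.
Extending down a 5th: G3 → C3 → F2.
From F2 the exact shape gives F2 Bb2.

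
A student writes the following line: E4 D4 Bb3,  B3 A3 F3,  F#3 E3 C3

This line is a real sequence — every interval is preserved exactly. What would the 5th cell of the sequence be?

Unit = 3 notes; the statements start on E4, B3, F#3, moving down a 4th each time.
Continuing the starts: C#3 → G#2.
From G#2 the exact shape gives G#2 F#2 D2.

G#2 F#2 D2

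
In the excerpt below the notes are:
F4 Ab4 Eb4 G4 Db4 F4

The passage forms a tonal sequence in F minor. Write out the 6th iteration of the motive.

Taking 2-note groups, the heads are F4, Eb4, Db4: the pattern moves down a 2nd.
Carrying on: C4 → Bb3 → Ab3.
So cell 6 is Ab3 C4.

Ab3 C4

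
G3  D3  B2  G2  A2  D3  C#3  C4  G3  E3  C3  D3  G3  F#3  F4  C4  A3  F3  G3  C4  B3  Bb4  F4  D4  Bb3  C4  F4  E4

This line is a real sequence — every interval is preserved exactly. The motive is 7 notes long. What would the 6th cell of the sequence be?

With a 7-note motive the entries are G3, C4, F4, Bb4, each up a 4th from the previous.
Carrying on: Eb5 → Ab5.
Statement 6 starts on Ab5 and keeps the same exact contour: Ab5 Eb5 C5 Ab4 Bb4 Eb5 D5.

Ab5 Eb5 C5 Ab4 Bb4 Eb5 D5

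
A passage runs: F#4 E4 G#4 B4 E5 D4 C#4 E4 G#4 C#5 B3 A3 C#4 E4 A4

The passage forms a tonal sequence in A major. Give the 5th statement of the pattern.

Unit = 5 notes; the statements start on F#4, D4, B3, moving down a 3rd each time.
Extending down a 3rd: G#3 → E3.
So cell 5 is E3 D3 F#3 A3 D4.

E3 D3 F#3 A3 D4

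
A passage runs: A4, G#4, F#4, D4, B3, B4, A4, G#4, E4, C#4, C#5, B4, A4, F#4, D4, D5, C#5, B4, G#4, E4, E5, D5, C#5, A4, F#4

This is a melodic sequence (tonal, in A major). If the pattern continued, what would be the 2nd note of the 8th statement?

G#5

With 5-note cells, note 2 of each statement runs G#4, A4, B4, C#5, D5.
Carrying that up a 2nd forward: E5 → F#5 → G#5.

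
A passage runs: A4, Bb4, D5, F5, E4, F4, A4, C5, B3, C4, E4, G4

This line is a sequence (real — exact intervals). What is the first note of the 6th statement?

The 4-note cells begin on A4, E4, B3 — each down a 4th from the last.
Continuing: F#3 → C#3 → G#2. Statement 6 starts on G#2.

G#2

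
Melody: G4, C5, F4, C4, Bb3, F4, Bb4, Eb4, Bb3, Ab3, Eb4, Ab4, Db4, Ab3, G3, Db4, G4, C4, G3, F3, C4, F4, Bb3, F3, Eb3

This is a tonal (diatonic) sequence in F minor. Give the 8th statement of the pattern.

Taking 5-note groups, the heads are G4, F4, Eb4, Db4, C4: the pattern moves down a 2nd.
Extending down a 2nd: Bb3 → Ab3 → G3.
So cell 8 is G3 C4 F3 C3 Bb2.

G3 C4 F3 C3 Bb2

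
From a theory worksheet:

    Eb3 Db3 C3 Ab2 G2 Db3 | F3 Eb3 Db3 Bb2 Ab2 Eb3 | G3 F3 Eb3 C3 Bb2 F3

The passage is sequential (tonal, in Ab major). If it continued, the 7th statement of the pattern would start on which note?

Db4

With a 6-note motive the entries are Eb3, F3, G3, each up a 2nd from the previous.
Continuing: Ab3 → Bb3 → C4 → Db4. Statement 7 starts on Db4.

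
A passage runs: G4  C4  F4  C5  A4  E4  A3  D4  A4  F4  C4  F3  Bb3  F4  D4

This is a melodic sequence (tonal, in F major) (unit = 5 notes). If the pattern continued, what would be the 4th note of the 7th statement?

The unit is 5 notes. Position-4 pitches of the 3 shown cells: C5, A4, F4.
Each moves down a 3rd. Continuing: D4 → Bb3 → G3 → E3.

E3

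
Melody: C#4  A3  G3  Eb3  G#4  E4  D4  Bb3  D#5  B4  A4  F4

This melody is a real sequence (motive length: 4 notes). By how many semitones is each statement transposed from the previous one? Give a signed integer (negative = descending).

7

Unit = 4 notes; the statements start on C#4, G#4, D#5, moving up a 5th each time.
C#4 to G#4 spans +7 semitones.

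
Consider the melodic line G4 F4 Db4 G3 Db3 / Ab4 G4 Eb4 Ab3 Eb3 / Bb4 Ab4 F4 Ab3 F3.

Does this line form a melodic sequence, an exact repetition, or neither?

Note 4 of cell 3 is Ab3; if this were a sequence it would be Bb3. No unit length gives a consistent transposition pattern.

neither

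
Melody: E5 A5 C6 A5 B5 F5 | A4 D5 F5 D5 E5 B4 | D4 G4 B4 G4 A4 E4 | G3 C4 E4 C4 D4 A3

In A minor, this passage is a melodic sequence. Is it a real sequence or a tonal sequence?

Every note is diatonic to A minor.
Cell 1 has -6 semitones from note 5 to 6, but cell 2 has -5 — the interval quality changes while the contour stays the same, which is the hallmark of a tonal sequence.

tonal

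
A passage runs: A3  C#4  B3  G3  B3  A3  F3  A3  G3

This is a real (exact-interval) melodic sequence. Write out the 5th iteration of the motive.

Taking 3-note groups, the heads are A3, G3, F3: the pattern moves down a 2nd.
Carrying on: Eb3 → Db3.
So cell 5 is Db3 F3 Eb3.

Db3 F3 Eb3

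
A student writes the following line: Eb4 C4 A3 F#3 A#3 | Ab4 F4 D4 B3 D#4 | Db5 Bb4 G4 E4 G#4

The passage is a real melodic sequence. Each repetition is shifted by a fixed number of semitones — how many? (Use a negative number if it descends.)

Taking 5-note groups, the heads are Eb4, Ab4, Db5: the pattern moves up a 4th.
Counting half-steps from Eb4 to Ab4: 5.

5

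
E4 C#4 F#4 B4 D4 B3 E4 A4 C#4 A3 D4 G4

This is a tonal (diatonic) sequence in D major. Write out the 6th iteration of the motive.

G3 E3 A3 D4

With a 4-note motive the entries are E4, D4, C#4, each down a 2nd from the previous.
Continuing the starts: B3 → A3 → G3.
From G3 the diatonic shape gives G3 E3 A3 D4.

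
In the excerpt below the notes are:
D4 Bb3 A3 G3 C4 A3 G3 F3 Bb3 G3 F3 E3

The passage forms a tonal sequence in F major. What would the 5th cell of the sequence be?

Unit = 4 notes; the statements start on D4, C4, Bb3, moving down a 2nd each time.
Continuing the starts: A3 → G3.
So cell 5 is G3 E3 D3 C3.

G3 E3 D3 C3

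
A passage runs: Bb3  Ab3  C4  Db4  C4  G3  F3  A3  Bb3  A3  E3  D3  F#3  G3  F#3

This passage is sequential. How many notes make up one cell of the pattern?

There are 15 notes; a 5-note unit gives 3 cells:
Bb3 Ab3 C4 Db4 C4 | G3 F3 A3 Bb3 A3 | E3 D3 F#3 G3 F#3
Each cell is the previous one down a 3rd — so the unit is 5 notes.

5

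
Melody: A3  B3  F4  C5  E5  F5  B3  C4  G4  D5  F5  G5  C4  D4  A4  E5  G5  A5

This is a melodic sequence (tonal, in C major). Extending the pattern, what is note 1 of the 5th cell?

E4

The unit is 6 notes. Position-1 pitches of the 3 shown cells: A3, B3, C4.
Extending up a 2nd: D4 → E4.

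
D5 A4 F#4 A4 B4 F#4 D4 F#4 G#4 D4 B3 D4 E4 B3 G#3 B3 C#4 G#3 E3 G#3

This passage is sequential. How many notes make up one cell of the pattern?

4

20 notes total. Splitting into 5 groups of 4:
D5 A4 F#4 A4 | B4 F#4 D4 F#4 | G#4 D4 B3 D4 | E4 B3 G#3 B3 | C#4 G#3 E3 G#3
Every group is a transposition down a 3rd of the one before; no shorter unit works.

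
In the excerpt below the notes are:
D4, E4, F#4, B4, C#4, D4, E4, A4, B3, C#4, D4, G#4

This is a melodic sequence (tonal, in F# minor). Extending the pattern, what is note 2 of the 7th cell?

Grouping in 4s, the 2nd note of each cell is E4, D4, C#4.
Each moves down a 2nd. Continuing: B3 → A3 → G#3 → F#3.

F#3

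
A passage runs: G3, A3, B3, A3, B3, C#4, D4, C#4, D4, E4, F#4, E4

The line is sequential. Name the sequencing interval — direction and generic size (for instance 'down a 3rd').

up a 3rd

Unit = 4 notes; the statements start on G3, B3, D4, moving up a 3rd each time.
From G3 to B3: up a 3rd.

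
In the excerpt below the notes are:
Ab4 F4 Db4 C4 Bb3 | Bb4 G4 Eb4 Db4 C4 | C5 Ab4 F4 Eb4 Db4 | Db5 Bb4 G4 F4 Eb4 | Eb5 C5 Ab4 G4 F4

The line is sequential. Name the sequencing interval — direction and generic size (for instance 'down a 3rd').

up a 2nd

The 5-note cells begin on Ab4, Bb4, C5, Db5, Eb5 — each up a 2nd from the last.
Ab4 to Bb4 is up a 2nd.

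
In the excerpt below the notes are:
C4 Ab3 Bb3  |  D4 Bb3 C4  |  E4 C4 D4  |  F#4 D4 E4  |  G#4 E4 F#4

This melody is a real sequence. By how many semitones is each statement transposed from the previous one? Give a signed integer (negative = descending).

Unit = 3 notes; the statements start on C4, D4, E4, F#4, G#4, moving up a 2nd each time.
C4 to D4 spans +2 semitones.

2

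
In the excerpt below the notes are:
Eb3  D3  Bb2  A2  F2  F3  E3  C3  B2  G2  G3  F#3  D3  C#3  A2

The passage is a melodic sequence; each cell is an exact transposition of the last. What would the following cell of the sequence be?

With a 5-note motive the entries are Eb3, F3, G3, each up a 2nd from the previous.
From A3 the exact shape gives A3 G#3 E3 D#3 B2.

A3 G#3 E3 D#3 B2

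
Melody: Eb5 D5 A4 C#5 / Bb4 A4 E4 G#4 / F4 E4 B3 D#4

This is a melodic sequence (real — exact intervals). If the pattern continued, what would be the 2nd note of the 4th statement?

B3

The unit is 4 notes. Position-2 pitches of the 3 shown cells: D5, A4, E4.
Each moves down a 4th; the next is B3.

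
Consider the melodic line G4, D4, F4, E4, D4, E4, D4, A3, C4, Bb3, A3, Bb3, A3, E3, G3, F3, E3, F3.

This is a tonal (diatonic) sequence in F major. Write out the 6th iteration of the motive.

F2 C2 E2 D2 C2 D2

The 6-note cells begin on G4, D4, A3 — each down a 4th from the last.
Extending down a 4th: E3 → Bb2 → F2.
From F2 the diatonic shape gives F2 C2 E2 D2 C2 D2.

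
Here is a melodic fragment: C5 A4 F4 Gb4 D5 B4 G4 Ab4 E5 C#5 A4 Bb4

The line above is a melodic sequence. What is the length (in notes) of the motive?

12 notes total. Splitting into 3 groups of 4:
C5 A4 F4 Gb4 | D5 B4 G4 Ab4 | E5 C#5 A4 Bb4
Each cell is the previous one up a 2nd — so the unit is 4 notes.

4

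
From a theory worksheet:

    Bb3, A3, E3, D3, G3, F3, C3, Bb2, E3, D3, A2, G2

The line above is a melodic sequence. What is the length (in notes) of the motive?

4

Try groups of 4 (3 cells in 12 notes):
Bb3 A3 E3 D3 | G3 F3 C3 Bb2 | E3 D3 A2 G2
That's a consistent down a 3rd shift per cell, and no other grouping gives one.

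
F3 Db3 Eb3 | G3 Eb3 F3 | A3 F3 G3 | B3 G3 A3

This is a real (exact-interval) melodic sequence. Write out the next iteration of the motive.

The 3-note cells begin on F3, G3, A3, B3 — each up a 2nd from the last.
From C#4 the exact shape gives C#4 A3 B3.

C#4 A3 B3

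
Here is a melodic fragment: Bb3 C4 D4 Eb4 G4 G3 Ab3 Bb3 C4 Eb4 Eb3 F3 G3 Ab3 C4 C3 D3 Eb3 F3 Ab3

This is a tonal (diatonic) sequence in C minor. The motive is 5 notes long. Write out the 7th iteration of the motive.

With a 5-note motive the entries are Bb3, G3, Eb3, C3, each down a 3rd from the previous.
Carrying on: Ab2 → F2 → D2.
So cell 7 is D2 Eb2 F2 G2 Bb2.

D2 Eb2 F2 G2 Bb2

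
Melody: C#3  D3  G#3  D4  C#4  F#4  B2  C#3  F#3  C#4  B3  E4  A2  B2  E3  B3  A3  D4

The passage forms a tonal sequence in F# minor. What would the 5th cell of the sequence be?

F#2 G#2 C#3 G#3 F#3 B3

With a 6-note motive the entries are C#3, B2, A2, each down a 2nd from the previous.
Continuing the starts: G#2 → F#2.
So cell 5 is F#2 G#2 C#3 G#3 F#3 B3.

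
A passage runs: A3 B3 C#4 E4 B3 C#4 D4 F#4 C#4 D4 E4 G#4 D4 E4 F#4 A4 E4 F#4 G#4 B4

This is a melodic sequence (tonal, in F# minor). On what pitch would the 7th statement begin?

G#4

Unit = 4 notes; the statements start on A3, B3, C#4, D4, E4, moving up a 2nd each time.
Extending the heads up a 2nd: F#4 → G#4.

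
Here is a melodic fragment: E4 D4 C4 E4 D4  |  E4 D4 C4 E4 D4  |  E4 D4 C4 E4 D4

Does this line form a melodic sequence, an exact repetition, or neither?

repetition

Each 5-note cell is identical (E4 D4 C4 E4 D4), restated at the same pitch.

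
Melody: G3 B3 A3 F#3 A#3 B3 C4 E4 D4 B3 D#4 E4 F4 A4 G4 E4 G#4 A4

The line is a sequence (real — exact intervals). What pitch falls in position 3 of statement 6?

Grouping in 6s, the 3rd note of each cell is A3, D4, G4.
Carrying that up a 4th forward: C5 → F5 → Bb5.

Bb5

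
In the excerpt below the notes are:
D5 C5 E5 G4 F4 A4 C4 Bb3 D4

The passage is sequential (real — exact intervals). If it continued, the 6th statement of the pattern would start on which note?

With a 3-note motive the entries are D5, G4, C4, each down a 5th from the previous.
Continuing: F3 → Bb2 → Eb2. Statement 6 starts on Eb2.

Eb2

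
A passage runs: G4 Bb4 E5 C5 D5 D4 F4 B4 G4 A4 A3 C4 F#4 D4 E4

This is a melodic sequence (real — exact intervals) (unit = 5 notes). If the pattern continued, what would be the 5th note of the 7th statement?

Grouping in 5s, the 5th note of each cell is D5, A4, E4.
Each moves down a 4th. Continuing: B3 → F#3 → C#3 → G#2.

G#2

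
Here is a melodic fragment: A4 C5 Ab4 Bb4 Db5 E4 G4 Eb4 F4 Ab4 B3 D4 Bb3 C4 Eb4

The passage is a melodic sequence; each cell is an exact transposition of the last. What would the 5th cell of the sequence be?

C#3 E3 C3 D3 F3

With a 5-note motive the entries are A4, E4, B3, each down a 4th from the previous.
Carrying on: F#3 → C#3.
So cell 5 is C#3 E3 C3 D3 F3.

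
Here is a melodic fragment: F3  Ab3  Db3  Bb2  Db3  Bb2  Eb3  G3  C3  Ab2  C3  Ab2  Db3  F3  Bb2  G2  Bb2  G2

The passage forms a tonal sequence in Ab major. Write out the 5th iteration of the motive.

Taking 6-note groups, the heads are F3, Eb3, Db3: the pattern moves down a 2nd.
Continuing the starts: C3 → Bb2.
Statement 5 starts on Bb2 and keeps the same diatonic contour: Bb2 Db3 G2 Eb2 G2 Eb2.

Bb2 Db3 G2 Eb2 G2 Eb2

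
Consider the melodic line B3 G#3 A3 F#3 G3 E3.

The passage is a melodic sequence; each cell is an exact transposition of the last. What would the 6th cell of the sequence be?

The 2-note cells begin on B3, A3, G3 — each down a 2nd from the last.
Extending down a 2nd: F3 → Eb3 → Db3.
From Db3 the exact shape gives Db3 Bb2.

Db3 Bb2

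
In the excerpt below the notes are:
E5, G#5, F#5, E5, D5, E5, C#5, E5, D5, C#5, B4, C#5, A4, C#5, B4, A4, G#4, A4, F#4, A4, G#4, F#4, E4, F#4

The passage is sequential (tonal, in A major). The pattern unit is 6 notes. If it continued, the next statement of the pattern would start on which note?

D4

Unit = 6 notes; the statements start on E5, C#5, A4, F#4, moving down a 3rd each time.
One more step down a 3rd gives D4.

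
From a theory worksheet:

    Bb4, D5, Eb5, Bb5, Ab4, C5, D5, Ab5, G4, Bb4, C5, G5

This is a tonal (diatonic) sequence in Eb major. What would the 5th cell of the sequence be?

The 4-note cells begin on Bb4, Ab4, G4 — each down a 2nd from the last.
Continuing the starts: F4 → Eb4.
From Eb4 the diatonic shape gives Eb4 G4 Ab4 Eb5.

Eb4 G4 Ab4 Eb5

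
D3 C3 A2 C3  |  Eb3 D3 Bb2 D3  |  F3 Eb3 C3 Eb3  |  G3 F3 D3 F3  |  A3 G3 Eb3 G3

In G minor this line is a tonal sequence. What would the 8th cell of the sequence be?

The 4-note cells begin on D3, Eb3, F3, G3, A3 — each up a 2nd from the last.
Extending up a 2nd: Bb3 → C4 → D4.
Statement 8 starts on D4 and keeps the same diatonic contour: D4 C4 A3 C4.

D4 C4 A3 C4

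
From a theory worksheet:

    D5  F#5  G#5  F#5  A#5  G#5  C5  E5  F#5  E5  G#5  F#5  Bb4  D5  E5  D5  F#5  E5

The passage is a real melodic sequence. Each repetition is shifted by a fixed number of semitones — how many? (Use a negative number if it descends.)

-2

With a 6-note motive the entries are D5, C5, Bb4, each down a 2nd from the previous.
Counting half-steps from D5 to C5: -2.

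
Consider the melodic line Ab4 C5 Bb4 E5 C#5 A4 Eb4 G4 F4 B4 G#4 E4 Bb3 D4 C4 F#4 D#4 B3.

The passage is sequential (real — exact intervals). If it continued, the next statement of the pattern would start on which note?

The 6-note cells begin on Ab4, Eb4, Bb3 — each down a 4th from the last.
The next head, down a 4th from Bb3, is F3.

F3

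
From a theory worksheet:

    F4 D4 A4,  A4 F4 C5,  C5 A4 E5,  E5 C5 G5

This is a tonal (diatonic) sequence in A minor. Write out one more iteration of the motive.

The 3-note cells begin on F4, A4, C5, E5 — each up a 3rd from the last.
Statement 5 starts on G5 and keeps the same diatonic contour: G5 E5 B5.

G5 E5 B5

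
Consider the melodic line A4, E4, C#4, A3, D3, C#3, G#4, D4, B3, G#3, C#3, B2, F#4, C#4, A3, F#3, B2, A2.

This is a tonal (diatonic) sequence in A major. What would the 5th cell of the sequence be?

Taking 6-note groups, the heads are A4, G#4, F#4: the pattern moves down a 2nd.
Carrying on: E4 → D4.
So cell 5 is D4 A3 F#3 D3 G#2 F#2.

D4 A3 F#3 D3 G#2 F#2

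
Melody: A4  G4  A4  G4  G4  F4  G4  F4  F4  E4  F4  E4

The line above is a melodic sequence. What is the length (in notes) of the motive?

4

Try groups of 4 (3 cells in 12 notes):
A4 G4 A4 G4 | G4 F4 G4 F4 | F4 E4 F4 E4
That's a consistent down a 2nd shift per cell, and no other grouping gives one.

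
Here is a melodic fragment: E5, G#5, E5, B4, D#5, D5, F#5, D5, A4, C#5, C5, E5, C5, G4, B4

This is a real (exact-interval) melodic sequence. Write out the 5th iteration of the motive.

Ab4 C5 Ab4 Eb4 G4

Unit = 5 notes; the statements start on E5, D5, C5, moving down a 2nd each time.
Carrying on: Bb4 → Ab4.
Statement 5 starts on Ab4 and keeps the same exact contour: Ab4 C5 Ab4 Eb4 G4.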